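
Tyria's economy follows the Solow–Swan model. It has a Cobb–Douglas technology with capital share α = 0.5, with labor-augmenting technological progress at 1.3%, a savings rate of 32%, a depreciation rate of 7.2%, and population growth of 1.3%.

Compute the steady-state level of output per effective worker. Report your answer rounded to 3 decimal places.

y* ≈ 3.265

Steady state requires s·f(k) = (n + g + δ)·k, i.e. s·k^α = (n + g + δ)·k.
Rearranging, k^(1−α) = s / (n + g + δ).
k^0.5 = 0.32 / (0.013 + 0.013 + 0.072) = 0.32 / 0.098 = 3.2653
k* = 3.2653^(1/0.5) ≈ 10.6622
y* = (k*)^α = 10.6622^0.5 ≈ 3.2653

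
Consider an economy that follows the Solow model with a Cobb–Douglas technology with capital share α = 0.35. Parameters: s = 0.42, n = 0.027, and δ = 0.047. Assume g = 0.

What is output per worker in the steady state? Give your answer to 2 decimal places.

In steady state, investment equals break-even investment: s·k^α = (n + δ)·k.
Dividing both sides by k: k^(1−α) = s / (n + δ).
k^0.65 = 0.42 / (0.027 + 0.047) = 0.42 / 0.074 = 5.6757
k* = 5.6757^(1/0.65) ≈ 14.4554
y* = (k*)^α = 14.4554^0.35 ≈ 2.5469

y* ≈ 2.55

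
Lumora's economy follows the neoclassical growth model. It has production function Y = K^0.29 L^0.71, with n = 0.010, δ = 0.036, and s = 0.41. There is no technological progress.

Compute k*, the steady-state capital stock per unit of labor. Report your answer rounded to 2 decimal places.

At the steady state, Δk = 0, so s·k^α = (n + δ)·k.
Rearranging, k^(1−α) = s / (n + δ).
k^0.71 = 0.41 / (0.010 + 0.036) = 0.41 / 0.046 = 8.9130
k* = 8.9130^(1/0.71) ≈ 21.7802

k* ≈ 21.78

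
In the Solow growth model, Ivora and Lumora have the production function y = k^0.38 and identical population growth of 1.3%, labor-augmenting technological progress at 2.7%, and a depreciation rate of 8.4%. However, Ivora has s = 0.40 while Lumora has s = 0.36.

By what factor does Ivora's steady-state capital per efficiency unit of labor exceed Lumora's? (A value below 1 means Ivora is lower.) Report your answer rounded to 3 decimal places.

Steady-state k* = [s/(n + g + δ)]^(1/(1−α)), so the ratio is [ (s_I/(n + g + δ)_I) / (s_L/(n + g + δ)_L) ]^1.6129.
s_I/(n + g + δ)_I = 0.40/0.124 = 3.2258; s_L/(n + g + δ)_L = 0.36/0.124 = 2.9032.
Ratio = (3.2258/2.9032)^1.6129 = 1.1111^1.6129 ≈ 1.1852

ratio ≈ 1.185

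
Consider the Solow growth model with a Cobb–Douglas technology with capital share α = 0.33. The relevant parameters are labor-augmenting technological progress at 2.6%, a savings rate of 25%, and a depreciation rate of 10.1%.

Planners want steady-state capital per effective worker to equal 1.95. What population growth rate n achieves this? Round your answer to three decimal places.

Steady state requires s·f(k) = (n + g + δ)·k, i.e. s·k^α = (n + g + δ)·k.
So s / (n + g + δ) = (k*)^(1−α) = 1.95^0.67 = 1.5643.
Therefore n + g + δ = s / 1.5643 = 0.25 / 1.5643 = 0.1598, so n = 0.1598 − 0.127 = 0.0328.

n ≈ 0.033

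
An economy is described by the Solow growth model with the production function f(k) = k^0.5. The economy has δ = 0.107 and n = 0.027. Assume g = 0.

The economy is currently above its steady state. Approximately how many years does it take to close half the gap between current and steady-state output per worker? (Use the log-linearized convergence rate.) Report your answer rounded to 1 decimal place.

half-life ≈ 10.3 years

Near the steady state the convergence rate is λ = (1 − α)(n + δ).
λ = (1 − 0.5) × 0.134 = 0.5 × 0.134 = 0.0670
Half-life = ln 2 / λ = 0.6931 / 0.0670 ≈ 10.34 years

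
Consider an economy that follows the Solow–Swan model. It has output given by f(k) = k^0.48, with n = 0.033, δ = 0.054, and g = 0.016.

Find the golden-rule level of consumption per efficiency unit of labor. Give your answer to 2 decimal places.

c_gold ≈ 2.15

At the golden rule, f'(k) = n + g + δ, so α·k^(α−1) = n + g + δ and k_gold = (α/(n + g + δ))^(1/(1−α)).
k_gold = (0.48/0.103)^(1/0.52) = 4.6602^1.9231 ≈ 19.2934
c_gold = f(k_gold) − (n + g + δ)·k_gold = 4.1400 − 0.103×19.2934 ≈ 2.1528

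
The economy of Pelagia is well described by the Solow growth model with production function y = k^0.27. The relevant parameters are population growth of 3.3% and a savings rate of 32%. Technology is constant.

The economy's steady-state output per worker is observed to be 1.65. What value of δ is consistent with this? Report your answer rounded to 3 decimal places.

δ ≈ 0.050

In steady state, investment equals break-even investment: s·k^α = (n + δ)·k.
Since y* = [s/(n + δ)]^(α/(1−α)), we have s/(n + δ) = (y*)^((1−α)/α) = 1.65^2.7037 = 3.8727.
Therefore n + δ = s / 3.8727 = 0.32 / 3.8727 = 0.0826, so δ = 0.0826 − 0.033 = 0.0496.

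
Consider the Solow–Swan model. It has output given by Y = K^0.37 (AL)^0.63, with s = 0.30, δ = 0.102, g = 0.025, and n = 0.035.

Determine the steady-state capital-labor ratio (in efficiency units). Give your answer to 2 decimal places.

Steady state requires s·f(k) = (n + g + δ)·k, i.e. s·k^α = (n + g + δ)·k.
Rearranging, k^(1−α) = s / (n + g + δ).
k^0.63 = 0.30 / (0.035 + 0.025 + 0.102) = 0.30 / 0.162 = 1.8519
k* = 1.8519^(1/0.63) ≈ 2.6594

k* ≈ 2.66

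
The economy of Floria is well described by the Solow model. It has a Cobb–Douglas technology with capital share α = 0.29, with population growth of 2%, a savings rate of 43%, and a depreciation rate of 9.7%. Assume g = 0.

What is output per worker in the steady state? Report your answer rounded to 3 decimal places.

In steady state, investment equals break-even investment: s·k^α = (n + δ)·k.
Dividing both sides by k: k^(1−α) = s / (n + δ).
k^0.71 = 0.43 / (0.020 + 0.097) = 0.43 / 0.117 = 3.6752
k* = 3.6752^(1/0.71) ≈ 6.2542
y* = (k*)^α = 6.2542^0.29 ≈ 1.7017

y* ≈ 1.702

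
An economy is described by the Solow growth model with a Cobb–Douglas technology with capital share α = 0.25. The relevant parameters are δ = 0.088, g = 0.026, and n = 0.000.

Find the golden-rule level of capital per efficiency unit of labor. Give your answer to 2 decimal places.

The golden rule sets f'(k) = n + g + δ, i.e. α·k^(α−1) = n + g + δ.
So k^(1−α) = α / (n + g + δ) = 0.25 / 0.114 = 2.1930.
k_gold = 2.1930^(1/0.75) ≈ 2.8492

k_gold ≈ 2.85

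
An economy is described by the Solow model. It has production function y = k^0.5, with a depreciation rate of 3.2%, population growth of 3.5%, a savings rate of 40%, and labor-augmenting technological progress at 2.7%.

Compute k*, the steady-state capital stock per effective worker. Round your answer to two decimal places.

k* = 18.11

At the steady state, Δk = 0, so s·k^α = (n + g + δ)·k.
Rearranging, k^(1−α) = s / (n + g + δ).
k^0.5 = 0.40 / (0.035 + 0.027 + 0.032) = 0.40 / 0.094 = 4.2553
k* = 4.2553^(1/0.5) ≈ 18.1076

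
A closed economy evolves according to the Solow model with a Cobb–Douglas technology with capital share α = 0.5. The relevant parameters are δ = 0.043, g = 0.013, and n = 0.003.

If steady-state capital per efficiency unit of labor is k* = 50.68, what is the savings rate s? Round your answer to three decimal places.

s ≈ 0.420

Steady state requires s·f(k) = (n + g + δ)·k, i.e. s·k^α = (n + g + δ)·k.
So s / (n + g + δ) = (k*)^(1−α) = 50.68^0.5 = 7.1190.
Therefore s = 7.1190 × (n + g + δ) = 7.1190 × 0.059 = 0.4200.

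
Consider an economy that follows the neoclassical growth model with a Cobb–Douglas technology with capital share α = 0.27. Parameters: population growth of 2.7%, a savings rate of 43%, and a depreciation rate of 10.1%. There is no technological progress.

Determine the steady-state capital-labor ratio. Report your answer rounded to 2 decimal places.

Steady state requires s·f(k) = (n + δ)·k, i.e. s·k^α = (n + δ)·k.
Rearranging, k^(1−α) = s / (n + δ).
k^0.73 = 0.43 / (0.027 + 0.101) = 0.43 / 0.128 = 3.3594
k* = 3.3594^(1/0.73) ≈ 5.2590

k* = 5.26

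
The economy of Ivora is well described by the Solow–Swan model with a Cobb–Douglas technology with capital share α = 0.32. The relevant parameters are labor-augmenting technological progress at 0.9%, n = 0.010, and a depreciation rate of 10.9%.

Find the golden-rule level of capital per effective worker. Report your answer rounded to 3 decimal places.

k_gold ≈ 3.848

The golden rule sets f'(k) = n + g + δ, i.e. α·k^(α−1) = n + g + δ.
So k^(1−α) = α / (n + g + δ) = 0.32 / 0.128 = 2.5000.
k_gold = 2.5000^(1/0.68) ≈ 3.8477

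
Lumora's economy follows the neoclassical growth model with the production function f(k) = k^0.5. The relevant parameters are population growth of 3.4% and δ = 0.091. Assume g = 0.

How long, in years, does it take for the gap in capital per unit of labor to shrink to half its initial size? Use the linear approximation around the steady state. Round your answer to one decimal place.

about 11.1 years

Near the steady state the convergence rate is λ = (1 − α)(n + δ).
λ = (1 − 0.5) × 0.125 = 0.5 × 0.125 = 0.0625
Half-life = ln 2 / λ = 0.6931 / 0.0625 ≈ 11.09 years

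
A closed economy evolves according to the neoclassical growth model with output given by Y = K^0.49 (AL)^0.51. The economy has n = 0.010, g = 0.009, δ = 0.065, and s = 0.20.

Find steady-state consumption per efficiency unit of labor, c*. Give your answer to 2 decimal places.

In steady state, investment equals break-even investment: s·k^α = (n + g + δ)·k.
Dividing both sides by k: k^(1−α) = s / (n + g + δ).
k^0.51 = 0.20 / (0.010 + 0.009 + 0.065) = 0.20 / 0.084 = 2.3810
k* = 2.3810^(1/0.51) ≈ 5.4795
y* = (k*)^α = 5.4795^0.49 ≈ 2.3014
c* = (1 − s)·y* = (1 − 0.20) × 2.3014 ≈ 1.8411

c* = 1.84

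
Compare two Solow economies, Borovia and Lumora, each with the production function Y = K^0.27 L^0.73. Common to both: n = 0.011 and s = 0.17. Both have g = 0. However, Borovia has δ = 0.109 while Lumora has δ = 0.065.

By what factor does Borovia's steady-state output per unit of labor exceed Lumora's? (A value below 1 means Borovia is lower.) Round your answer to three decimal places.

Steady-state y* = [s/(n + δ)]^(α/(1−α)), so the ratio is [ (s_B/(n + δ)_B) / (s_L/(n + δ)_L) ]^0.3699.
s_B/(n + δ)_B = 0.17/0.120 = 1.4167; s_L/(n + δ)_L = 0.17/0.076 = 2.2368.
Ratio = (1.4167/2.2368)^0.3699 = 0.6334^0.3699 ≈ 0.8446

ratio ≈ 0.845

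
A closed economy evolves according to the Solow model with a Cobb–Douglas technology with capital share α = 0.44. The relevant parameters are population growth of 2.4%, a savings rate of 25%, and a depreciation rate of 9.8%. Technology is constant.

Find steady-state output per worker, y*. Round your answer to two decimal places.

In steady state, investment equals break-even investment: s·k^α = (n + δ)·k.
Dividing both sides by k: k^(1−α) = s / (n + δ).
k^0.56 = 0.25 / (0.024 + 0.098) = 0.25 / 0.122 = 2.0492
k* = 2.0492^(1/0.56) ≈ 3.6008
y* = (k*)^α = 3.6008^0.44 ≈ 1.7572

y* = 1.76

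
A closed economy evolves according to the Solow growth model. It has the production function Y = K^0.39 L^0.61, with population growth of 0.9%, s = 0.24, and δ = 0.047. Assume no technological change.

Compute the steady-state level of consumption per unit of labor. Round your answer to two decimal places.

c* ≈ 1.93

Steady state requires s·f(k) = (n + δ)·k, i.e. s·k^α = (n + δ)·k.
Dividing both sides by k: k^(1−α) = s / (n + δ).
k^0.61 = 0.24 / (0.009 + 0.047) = 0.24 / 0.056 = 4.2857
k* = 4.2857^(1/0.61) ≈ 10.8668
y* = (k*)^α = 10.8668^0.39 ≈ 2.5356
c* = (1 − s)·y* = (1 − 0.24) × 2.5356 ≈ 1.9271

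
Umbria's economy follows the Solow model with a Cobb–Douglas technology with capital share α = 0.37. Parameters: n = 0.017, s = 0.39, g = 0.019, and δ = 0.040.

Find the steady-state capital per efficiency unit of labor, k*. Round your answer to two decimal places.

In steady state, investment equals break-even investment: s·k^α = (n + g + δ)·k.
Rearranging, k^(1−α) = s / (n + g + δ).
k^0.63 = 0.39 / (0.017 + 0.019 + 0.040) = 0.39 / 0.076 = 5.1316
k* = 5.1316^(1/0.63) ≈ 13.4087

k* ≈ 13.41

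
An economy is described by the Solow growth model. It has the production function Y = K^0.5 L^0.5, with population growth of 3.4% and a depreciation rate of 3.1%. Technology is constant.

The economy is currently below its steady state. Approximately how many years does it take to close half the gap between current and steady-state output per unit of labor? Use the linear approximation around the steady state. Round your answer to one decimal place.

t_½ ≈ 21.3 years

Near the steady state the convergence rate is λ = (1 − α)(n + δ).
λ = (1 − 0.5) × 0.065 = 0.5 × 0.065 = 0.0325
Half-life = ln 2 / λ = 0.6931 / 0.0325 ≈ 21.33 years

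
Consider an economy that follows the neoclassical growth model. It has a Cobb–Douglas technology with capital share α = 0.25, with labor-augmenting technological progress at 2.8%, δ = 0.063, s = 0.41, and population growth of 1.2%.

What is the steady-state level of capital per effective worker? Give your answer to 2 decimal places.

k* ≈ 6.31

In steady state, investment equals break-even investment: s·k^α = (n + g + δ)·k.
Dividing both sides by k: k^(1−α) = s / (n + g + δ).
k^0.75 = 0.41 / (0.012 + 0.028 + 0.063) = 0.41 / 0.103 = 3.9806
k* = 3.9806^(1/0.75) ≈ 6.3086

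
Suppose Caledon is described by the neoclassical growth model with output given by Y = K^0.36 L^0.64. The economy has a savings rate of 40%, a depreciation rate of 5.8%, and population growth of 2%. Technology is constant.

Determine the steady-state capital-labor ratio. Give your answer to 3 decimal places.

k* ≈ 12.862

In steady state, investment equals break-even investment: s·k^α = (n + δ)·k.
Rearranging, k^(1−α) = s / (n + δ).
k^0.64 = 0.40 / (0.020 + 0.058) = 0.40 / 0.078 = 5.1282
k* = 5.1282^(1/0.64) ≈ 12.8623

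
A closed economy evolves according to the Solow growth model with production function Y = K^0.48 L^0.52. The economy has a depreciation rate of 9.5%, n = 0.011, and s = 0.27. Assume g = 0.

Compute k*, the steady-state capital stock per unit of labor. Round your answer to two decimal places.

In steady state, investment equals break-even investment: s·k^α = (n + δ)·k.
Dividing both sides by k: k^(1−α) = s / (n + δ).
k^0.52 = 0.27 / (0.011 + 0.095) = 0.27 / 0.106 = 2.5472
k* = 2.5472^(1/0.52) ≈ 6.0380

k* ≈ 6.04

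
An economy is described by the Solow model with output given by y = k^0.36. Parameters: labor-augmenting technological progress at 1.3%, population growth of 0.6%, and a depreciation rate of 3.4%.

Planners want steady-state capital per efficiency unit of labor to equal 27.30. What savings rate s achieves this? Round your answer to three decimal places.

s ≈ 0.440

In steady state, investment equals break-even investment: s·k^α = (n + g + δ)·k.
So s / (n + g + δ) = (k*)^(1−α) = 27.30^0.64 = 8.3013.
Therefore s = 8.3013 × (n + g + δ) = 8.3013 × 0.053 = 0.4400.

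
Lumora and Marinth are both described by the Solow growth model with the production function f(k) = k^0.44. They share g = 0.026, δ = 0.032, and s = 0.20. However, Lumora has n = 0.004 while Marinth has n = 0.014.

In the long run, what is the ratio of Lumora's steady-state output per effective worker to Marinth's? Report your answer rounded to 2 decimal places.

Steady-state y* = [s/(n + g + δ)]^(α/(1−α)), so the ratio is [ (s_L/(n + g + δ)_L) / (s_M/(n + g + δ)_M) ]^0.7857.
s_L/(n + g + δ)_L = 0.20/0.062 = 3.2258; s_M/(n + g + δ)_M = 0.20/0.072 = 2.7778.
Ratio = (3.2258/2.7778)^0.7857 = 1.1613^0.7857 ≈ 1.1247

ratio ≈ 1.12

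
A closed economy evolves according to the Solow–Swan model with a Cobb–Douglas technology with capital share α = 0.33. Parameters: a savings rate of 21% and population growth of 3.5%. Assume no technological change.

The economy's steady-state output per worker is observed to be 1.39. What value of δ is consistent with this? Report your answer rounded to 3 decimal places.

In steady state, investment equals break-even investment: s·k^α = (n + δ)·k.
Since y* = [s/(n + δ)]^(α/(1−α)), we have s/(n + δ) = (y*)^((1−α)/α) = 1.39^2.0303 = 1.9515.
Therefore n + δ = s / 1.9515 = 0.21 / 1.9515 = 0.1076, so δ = 0.1076 − 0.035 = 0.0726.

δ ≈ 0.073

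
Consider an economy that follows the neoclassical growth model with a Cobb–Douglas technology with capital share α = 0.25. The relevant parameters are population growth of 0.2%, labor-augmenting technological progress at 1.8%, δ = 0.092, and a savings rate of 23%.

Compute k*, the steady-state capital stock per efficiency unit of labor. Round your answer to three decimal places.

k* = 2.610

At the steady state, Δk = 0, so s·k^α = (n + g + δ)·k.
Rearranging, k^(1−α) = s / (n + g + δ).
k^0.75 = 0.23 / (0.002 + 0.018 + 0.092) = 0.23 / 0.112 = 2.0536
k* = 2.0536^(1/0.75) ≈ 2.6103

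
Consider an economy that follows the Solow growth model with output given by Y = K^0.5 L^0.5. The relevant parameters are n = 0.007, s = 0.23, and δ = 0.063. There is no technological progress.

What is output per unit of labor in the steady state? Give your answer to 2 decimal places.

Steady state requires s·f(k) = (n + δ)·k, i.e. s·k^α = (n + δ)·k.
Rearranging, k^(1−α) = s / (n + δ).
k^0.5 = 0.23 / (0.007 + 0.063) = 0.23 / 0.070 = 3.2857
k* = 3.2857^(1/0.5) ≈ 10.7958
y* = (k*)^α = 10.7958^0.5 ≈ 3.2857

y* = 3.29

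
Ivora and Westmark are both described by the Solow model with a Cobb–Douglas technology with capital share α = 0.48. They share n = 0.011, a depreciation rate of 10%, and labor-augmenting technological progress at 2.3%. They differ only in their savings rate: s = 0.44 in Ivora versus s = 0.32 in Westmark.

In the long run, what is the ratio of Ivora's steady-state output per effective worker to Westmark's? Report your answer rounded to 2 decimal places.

Steady-state y* = [s/(n + g + δ)]^(α/(1−α)), so the ratio is [ (s_I/(n + g + δ)_I) / (s_W/(n + g + δ)_W) ]^0.9231.
s_I/(n + g + δ)_I = 0.44/0.134 = 3.2836; s_W/(n + g + δ)_W = 0.32/0.134 = 2.3881.
Ratio = (3.2836/2.3881)^0.9231 = 1.3750^0.9231 ≈ 1.3417

ratio ≈ 1.34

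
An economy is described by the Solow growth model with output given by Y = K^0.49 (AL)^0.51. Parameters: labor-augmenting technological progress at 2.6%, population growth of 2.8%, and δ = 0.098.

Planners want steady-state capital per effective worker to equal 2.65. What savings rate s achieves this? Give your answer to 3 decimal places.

s ≈ 0.250

Steady state requires s·f(k) = (n + g + δ)·k, i.e. s·k^α = (n + g + δ)·k.
So s / (n + g + δ) = (k*)^(1−α) = 2.65^0.51 = 1.6438.
Therefore s = 1.6438 × (n + g + δ) = 1.6438 × 0.152 = 0.2499.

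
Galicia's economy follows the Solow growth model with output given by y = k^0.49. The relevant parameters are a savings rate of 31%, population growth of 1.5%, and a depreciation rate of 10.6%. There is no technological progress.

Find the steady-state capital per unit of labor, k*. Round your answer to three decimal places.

k* ≈ 6.326

In steady state, investment equals break-even investment: s·k^α = (n + δ)·k.
Dividing both sides by k: k^(1−α) = s / (n + δ).
k^0.51 = 0.31 / (0.015 + 0.106) = 0.31 / 0.121 = 2.5620
k* = 2.5620^(1/0.51) ≈ 6.3261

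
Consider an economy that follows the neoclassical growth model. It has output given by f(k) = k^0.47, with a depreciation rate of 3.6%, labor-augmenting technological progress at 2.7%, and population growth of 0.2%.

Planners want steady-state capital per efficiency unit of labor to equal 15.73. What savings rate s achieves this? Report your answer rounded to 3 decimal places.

Steady state requires s·f(k) = (n + g + δ)·k, i.e. s·k^α = (n + g + δ)·k.
So s / (n + g + δ) = (k*)^(1−α) = 15.73^0.53 = 4.3079.
Therefore s = 4.3079 × (n + g + δ) = 4.3079 × 0.065 = 0.2800.

s ≈ 0.280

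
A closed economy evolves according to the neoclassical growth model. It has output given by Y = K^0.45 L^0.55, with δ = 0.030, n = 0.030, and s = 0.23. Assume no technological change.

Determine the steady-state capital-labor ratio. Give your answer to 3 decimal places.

k* = 11.509

At the steady state, Δk = 0, so s·k^α = (n + δ)·k.
Rearranging, k^(1−α) = s / (n + δ).
k^0.55 = 0.23 / (0.030 + 0.030) = 0.23 / 0.060 = 3.8333
k* = 3.8333^(1/0.55) ≈ 11.5091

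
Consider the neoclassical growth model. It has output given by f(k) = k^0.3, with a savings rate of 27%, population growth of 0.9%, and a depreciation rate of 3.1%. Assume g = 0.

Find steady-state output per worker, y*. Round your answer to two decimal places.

Steady state requires s·f(k) = (n + δ)·k, i.e. s·k^α = (n + δ)·k.
Dividing both sides by k: k^(1−α) = s / (n + δ).
k^0.7 = 0.27 / (0.009 + 0.031) = 0.27 / 0.040 = 6.7500
k* = 6.7500^(1/0.7) ≈ 15.3010
y* = (k*)^α = 15.3010^0.3 ≈ 2.2668

y* ≈ 2.27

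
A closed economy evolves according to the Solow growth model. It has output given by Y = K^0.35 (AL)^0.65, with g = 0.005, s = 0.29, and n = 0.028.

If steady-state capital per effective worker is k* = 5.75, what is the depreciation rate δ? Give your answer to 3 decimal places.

Steady state requires s·f(k) = (n + g + δ)·k, i.e. s·k^α = (n + g + δ)·k.
So s / (n + g + δ) = (k*)^(1−α) = 5.75^0.65 = 3.1173.
Therefore n + g + δ = s / 3.1173 = 0.29 / 3.1173 = 0.0930, so δ = 0.0930 − 0.033 = 0.0600.

δ ≈ 0.060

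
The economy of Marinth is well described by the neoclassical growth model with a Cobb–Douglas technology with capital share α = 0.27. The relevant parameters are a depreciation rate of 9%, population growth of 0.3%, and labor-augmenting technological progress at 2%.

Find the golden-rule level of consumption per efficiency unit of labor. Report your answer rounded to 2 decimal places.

c_gold ≈ 1.01

At the golden rule, f'(k) = n + g + δ, so α·k^(α−1) = n + g + δ and k_gold = (α/(n + g + δ))^(1/(1−α)).
k_gold = (0.27/0.113)^(1/0.73) = 2.3894^1.3699 ≈ 3.2978
c_gold = f(k_gold) − (n + g + δ)·k_gold = 1.3801 − 0.113×3.2978 ≈ 1.0074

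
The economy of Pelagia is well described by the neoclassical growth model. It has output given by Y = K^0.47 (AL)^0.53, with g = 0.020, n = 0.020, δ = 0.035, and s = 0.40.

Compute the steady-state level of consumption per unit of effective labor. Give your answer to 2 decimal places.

c* ≈ 2.65

In steady state, investment equals break-even investment: s·k^α = (n + g + δ)·k.
Dividing both sides by k: k^(1−α) = s / (n + g + δ).
k^0.53 = 0.40 / (0.020 + 0.020 + 0.035) = 0.40 / 0.075 = 5.3333
k* = 5.3333^(1/0.53) ≈ 23.5337
y* = (k*)^α = 23.5337^0.47 ≈ 4.4126
c* = (1 − s)·y* = (1 − 0.40) × 4.4126 ≈ 2.6476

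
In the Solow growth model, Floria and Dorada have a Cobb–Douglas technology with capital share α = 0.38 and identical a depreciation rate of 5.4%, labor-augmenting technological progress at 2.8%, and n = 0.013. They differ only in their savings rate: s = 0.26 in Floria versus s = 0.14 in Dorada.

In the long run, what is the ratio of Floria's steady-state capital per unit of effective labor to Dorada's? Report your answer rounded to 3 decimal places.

ratio ≈ 2.714

Steady-state k* = [s/(n + g + δ)]^(1/(1−α)), so the ratio is [ (s_F/(n + g + δ)_F) / (s_D/(n + g + δ)_D) ]^1.6129.
s_F/(n + g + δ)_F = 0.26/0.095 = 2.7368; s_D/(n + g + δ)_D = 0.14/0.095 = 1.4737.
Ratio = (2.7368/1.4737)^1.6129 = 1.8571^1.6129 ≈ 2.7140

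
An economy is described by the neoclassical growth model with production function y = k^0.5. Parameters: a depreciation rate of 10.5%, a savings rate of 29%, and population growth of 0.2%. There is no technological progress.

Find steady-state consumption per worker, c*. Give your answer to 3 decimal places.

In steady state, investment equals break-even investment: s·k^α = (n + δ)·k.
Rearranging, k^(1−α) = s / (n + δ).
k^0.5 = 0.29 / (0.002 + 0.105) = 0.29 / 0.107 = 2.7103
k* = 2.7103^(1/0.5) ≈ 7.3457
y* = (k*)^α = 7.3457^0.5 ≈ 2.7103
c* = (1 − s)·y* = (1 − 0.29) × 2.7103 ≈ 1.9243

c* = 1.924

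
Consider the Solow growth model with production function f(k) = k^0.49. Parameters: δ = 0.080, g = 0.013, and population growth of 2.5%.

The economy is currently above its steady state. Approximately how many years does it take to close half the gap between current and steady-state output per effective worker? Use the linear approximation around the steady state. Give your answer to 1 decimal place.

about 11.5 years

Near the steady state the convergence rate is λ = (1 − α)(n + g + δ).
λ = (1 − 0.49) × 0.118 = 0.51 × 0.118 = 0.06018
Half-life = ln 2 / λ = 0.6931 / 0.06018 ≈ 11.52 years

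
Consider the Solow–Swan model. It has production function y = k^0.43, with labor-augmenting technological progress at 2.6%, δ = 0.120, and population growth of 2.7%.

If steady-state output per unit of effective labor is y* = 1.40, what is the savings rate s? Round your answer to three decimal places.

s ≈ 0.270

At the steady state, Δk = 0, so s·k^α = (n + g + δ)·k.
Since y* = [s/(n + g + δ)]^(α/(1−α)), we have s/(n + g + δ) = (y*)^((1−α)/α) = 1.40^1.3256 = 1.5621.
Therefore s = 1.5621 × (n + g + δ) = 1.5621 × 0.173 = 0.2702.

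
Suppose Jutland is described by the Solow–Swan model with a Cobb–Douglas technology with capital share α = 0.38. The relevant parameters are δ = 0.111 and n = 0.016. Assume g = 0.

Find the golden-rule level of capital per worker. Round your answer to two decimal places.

k_gold ≈ 5.86

The golden rule sets f'(k) = n + δ, i.e. α·k^(α−1) = n + δ.
So k^(1−α) = α / (n + δ) = 0.38 / 0.127 = 2.9921.
k_gold = 2.9921^(1/0.62) ≈ 5.8574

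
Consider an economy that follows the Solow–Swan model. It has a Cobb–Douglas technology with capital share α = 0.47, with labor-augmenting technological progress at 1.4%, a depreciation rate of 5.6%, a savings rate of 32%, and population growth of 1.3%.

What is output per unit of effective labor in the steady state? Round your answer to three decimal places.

In steady state, investment equals break-even investment: s·k^α = (n + g + δ)·k.
Dividing both sides by k: k^(1−α) = s / (n + g + δ).
k^0.53 = 0.32 / (0.013 + 0.014 + 0.056) = 0.32 / 0.083 = 3.8554
k* = 3.8554^(1/0.53) ≈ 12.7583
y* = (k*)^α = 12.7583^0.47 ≈ 3.3092

y* ≈ 3.309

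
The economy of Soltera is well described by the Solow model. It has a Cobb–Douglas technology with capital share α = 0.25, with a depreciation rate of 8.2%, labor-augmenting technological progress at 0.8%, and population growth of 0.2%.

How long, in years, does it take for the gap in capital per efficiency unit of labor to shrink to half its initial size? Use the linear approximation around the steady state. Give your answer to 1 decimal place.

Near the steady state the convergence rate is λ = (1 − α)(n + g + δ).
λ = (1 − 0.25) × 0.092 = 0.75 × 0.092 = 0.0690
Half-life = ln 2 / λ = 0.6931 / 0.0690 ≈ 10.04 years

half-life ≈ 10.0 years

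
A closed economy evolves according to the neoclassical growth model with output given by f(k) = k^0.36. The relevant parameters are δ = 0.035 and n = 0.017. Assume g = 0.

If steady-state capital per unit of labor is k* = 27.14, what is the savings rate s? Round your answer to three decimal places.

Steady state requires s·f(k) = (n + δ)·k, i.e. s·k^α = (n + δ)·k.
So s / (n + δ) = (k*)^(1−α) = 27.14^0.64 = 8.2701.
Therefore s = 8.2701 × (n + δ) = 8.2701 × 0.052 = 0.4300.

s ≈ 0.430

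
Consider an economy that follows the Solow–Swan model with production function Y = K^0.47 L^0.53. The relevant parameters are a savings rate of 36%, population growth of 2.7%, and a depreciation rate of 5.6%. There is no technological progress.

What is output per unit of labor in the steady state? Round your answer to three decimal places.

At the steady state, Δk = 0, so s·k^α = (n + δ)·k.
Dividing both sides by k: k^(1−α) = s / (n + δ).
k^0.53 = 0.36 / (0.027 + 0.056) = 0.36 / 0.083 = 4.3373
k* = 4.3373^(1/0.53) ≈ 15.9331
y* = (k*)^α = 15.9331^0.47 ≈ 3.6735

y* ≈ 3.674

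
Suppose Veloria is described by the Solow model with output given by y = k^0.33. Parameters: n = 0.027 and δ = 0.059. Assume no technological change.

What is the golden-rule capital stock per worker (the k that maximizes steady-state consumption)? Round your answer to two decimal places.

The golden rule sets f'(k) = n + δ, i.e. α·k^(α−1) = n + δ.
So k^(1−α) = α / (n + δ) = 0.33 / 0.086 = 3.8372.
k_gold = 3.8372^(1/0.67) ≈ 7.4415

k_gold ≈ 7.44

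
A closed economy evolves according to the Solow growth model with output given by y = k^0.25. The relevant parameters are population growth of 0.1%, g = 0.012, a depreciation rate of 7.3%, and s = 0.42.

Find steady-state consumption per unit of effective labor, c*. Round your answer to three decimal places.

c* ≈ 0.984

Steady state requires s·f(k) = (n + g + δ)·k, i.e. s·k^α = (n + g + δ)·k.
Dividing both sides by k: k^(1−α) = s / (n + g + δ).
k^0.75 = 0.42 / (0.001 + 0.012 + 0.073) = 0.42 / 0.086 = 4.8837
k* = 4.8837^(1/0.75) ≈ 8.2858
y* = (k*)^α = 8.2858^0.25 ≈ 1.6966
c* = (1 − s)·y* = (1 − 0.42) × 1.6966 ≈ 0.9840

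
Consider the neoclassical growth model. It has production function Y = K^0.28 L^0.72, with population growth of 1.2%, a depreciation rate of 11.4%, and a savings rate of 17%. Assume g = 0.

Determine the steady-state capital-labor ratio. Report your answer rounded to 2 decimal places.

k* = 1.52

Steady state requires s·f(k) = (n + δ)·k, i.e. s·k^α = (n + δ)·k.
Dividing both sides by k: k^(1−α) = s / (n + δ).
k^0.72 = 0.17 / (0.012 + 0.114) = 0.17 / 0.126 = 1.3492
k* = 1.3492^(1/0.72) ≈ 1.5159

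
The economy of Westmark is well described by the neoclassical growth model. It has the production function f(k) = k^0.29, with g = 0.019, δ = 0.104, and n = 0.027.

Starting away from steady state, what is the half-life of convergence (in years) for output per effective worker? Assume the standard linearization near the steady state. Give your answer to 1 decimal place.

Near the steady state the convergence rate is λ = (1 − α)(n + g + δ).
λ = (1 − 0.29) × 0.150 = 0.71 × 0.150 = 0.1065
Half-life = ln 2 / λ = 0.6931 / 0.1065 ≈ 6.51 years

t_½ ≈ 6.5 years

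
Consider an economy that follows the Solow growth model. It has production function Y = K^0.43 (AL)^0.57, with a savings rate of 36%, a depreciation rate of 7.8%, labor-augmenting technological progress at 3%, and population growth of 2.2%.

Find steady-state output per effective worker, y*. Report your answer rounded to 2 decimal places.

y* ≈ 2.16

At the steady state, Δk = 0, so s·k^α = (n + g + δ)·k.
Rearranging, k^(1−α) = s / (n + g + δ).
k^0.57 = 0.36 / (0.022 + 0.030 + 0.078) = 0.36 / 0.130 = 2.7692
k* = 2.7692^(1/0.57) ≈ 5.9712
y* = (k*)^α = 5.9712^0.43 ≈ 2.1563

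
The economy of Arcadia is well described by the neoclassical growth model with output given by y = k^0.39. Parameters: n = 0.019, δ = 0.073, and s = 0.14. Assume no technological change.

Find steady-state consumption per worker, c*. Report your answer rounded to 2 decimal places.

c* = 1.12

Steady state requires s·f(k) = (n + δ)·k, i.e. s·k^α = (n + δ)·k.
Rearranging, k^(1−α) = s / (n + δ).
k^0.61 = 0.14 / (0.019 + 0.073) = 0.14 / 0.092 = 1.5217
k* = 1.5217^(1/0.61) ≈ 1.9902
y* = (k*)^α = 1.9902^0.39 ≈ 1.3079
c* = (1 − s)·y* = (1 − 0.14) × 1.3079 ≈ 1.1248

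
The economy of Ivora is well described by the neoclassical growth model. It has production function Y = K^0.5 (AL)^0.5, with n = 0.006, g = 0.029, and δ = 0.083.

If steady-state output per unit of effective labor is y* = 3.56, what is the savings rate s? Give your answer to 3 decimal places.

s ≈ 0.420

Steady state requires s·f(k) = (n + g + δ)·k, i.e. s·k^α = (n + g + δ)·k.
Since y* = [s/(n + g + δ)]^(α/(1−α)), we have s/(n + g + δ) = (y*)^((1−α)/α) = 3.56^1 = 3.5600.
Therefore s = 3.5600 × (n + g + δ) = 3.5600 × 0.118 = 0.4201.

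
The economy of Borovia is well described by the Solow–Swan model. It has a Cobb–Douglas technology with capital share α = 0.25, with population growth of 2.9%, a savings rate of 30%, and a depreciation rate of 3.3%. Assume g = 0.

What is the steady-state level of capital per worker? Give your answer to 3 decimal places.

At the steady state, Δk = 0, so s·k^α = (n + δ)·k.
Rearranging, k^(1−α) = s / (n + δ).
k^0.75 = 0.30 / (0.029 + 0.033) = 0.30 / 0.062 = 4.8387
k* = 4.8387^(1/0.75) ≈ 8.1841

k* = 8.184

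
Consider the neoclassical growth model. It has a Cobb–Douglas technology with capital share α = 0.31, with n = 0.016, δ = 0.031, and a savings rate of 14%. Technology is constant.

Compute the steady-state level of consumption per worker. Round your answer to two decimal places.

c* ≈ 1.40

In steady state, investment equals break-even investment: s·k^α = (n + δ)·k.
Rearranging, k^(1−α) = s / (n + δ).
k^0.69 = 0.14 / (0.016 + 0.031) = 0.14 / 0.047 = 2.9787
k* = 2.9787^(1/0.69) ≈ 4.8640
y* = (k*)^α = 4.8640^0.31 ≈ 1.6329
c* = (1 − s)·y* = (1 − 0.14) × 1.6329 ≈ 1.4043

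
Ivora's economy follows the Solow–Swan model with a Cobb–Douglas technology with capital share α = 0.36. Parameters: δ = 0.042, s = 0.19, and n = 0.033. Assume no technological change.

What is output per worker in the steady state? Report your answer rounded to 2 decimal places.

At the steady state, Δk = 0, so s·k^α = (n + δ)·k.
Dividing both sides by k: k^(1−α) = s / (n + δ).
k^0.64 = 0.19 / (0.033 + 0.042) = 0.19 / 0.075 = 2.5333
k* = 2.5333^(1/0.64) ≈ 4.2733
y* = (k*)^α = 4.2733^0.36 ≈ 1.6868

y* = 1.69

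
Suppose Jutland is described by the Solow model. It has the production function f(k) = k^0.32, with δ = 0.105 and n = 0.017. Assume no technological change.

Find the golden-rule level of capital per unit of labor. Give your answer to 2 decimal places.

The golden rule sets f'(k) = n + δ, i.e. α·k^(α−1) = n + δ.
So k^(1−α) = α / (n + δ) = 0.32 / 0.122 = 2.6230.
k_gold = 2.6230^(1/0.68) ≈ 4.1293

k_gold ≈ 4.13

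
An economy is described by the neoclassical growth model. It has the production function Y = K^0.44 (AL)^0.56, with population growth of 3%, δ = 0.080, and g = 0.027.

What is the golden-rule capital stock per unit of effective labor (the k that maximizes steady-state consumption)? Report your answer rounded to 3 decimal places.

The golden rule sets f'(k) = n + g + δ, i.e. α·k^(α−1) = n + g + δ.
So k^(1−α) = α / (n + g + δ) = 0.44 / 0.137 = 3.2117.
k_gold = 3.2117^(1/0.56) ≈ 8.0331

k_gold ≈ 8.033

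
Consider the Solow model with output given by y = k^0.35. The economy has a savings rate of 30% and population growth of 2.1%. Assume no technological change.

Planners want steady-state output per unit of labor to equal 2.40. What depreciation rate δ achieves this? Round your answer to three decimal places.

δ ≈ 0.038

Steady state requires s·f(k) = (n + δ)·k, i.e. s·k^α = (n + δ)·k.
Since y* = [s/(n + δ)]^(α/(1−α)), we have s/(n + δ) = (y*)^((1−α)/α) = 2.40^1.8571 = 5.0827.
Therefore n + δ = s / 5.0827 = 0.30 / 5.0827 = 0.0590, so δ = 0.0590 − 0.021 = 0.0380.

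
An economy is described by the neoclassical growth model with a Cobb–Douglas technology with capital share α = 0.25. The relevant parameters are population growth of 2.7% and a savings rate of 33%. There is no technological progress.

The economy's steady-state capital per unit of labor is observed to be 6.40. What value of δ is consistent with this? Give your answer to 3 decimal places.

In steady state, investment equals break-even investment: s·k^α = (n + δ)·k.
So s / (n + δ) = (k*)^(1−α) = 6.40^0.75 = 4.0238.
Therefore n + δ = s / 4.0238 = 0.33 / 4.0238 = 0.0820, so δ = 0.0820 − 0.027 = 0.0550.

δ ≈ 0.055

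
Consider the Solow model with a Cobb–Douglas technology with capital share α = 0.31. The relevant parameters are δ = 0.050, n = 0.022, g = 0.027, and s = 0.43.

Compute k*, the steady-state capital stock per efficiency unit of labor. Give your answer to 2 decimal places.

Steady state requires s·f(k) = (n + g + δ)·k, i.e. s·k^α = (n + g + δ)·k.
Dividing both sides by k: k^(1−α) = s / (n + g + δ).
k^0.69 = 0.43 / (0.022 + 0.027 + 0.050) = 0.43 / 0.099 = 4.3434
k* = 4.3434^(1/0.69) ≈ 8.4022

k* ≈ 8.40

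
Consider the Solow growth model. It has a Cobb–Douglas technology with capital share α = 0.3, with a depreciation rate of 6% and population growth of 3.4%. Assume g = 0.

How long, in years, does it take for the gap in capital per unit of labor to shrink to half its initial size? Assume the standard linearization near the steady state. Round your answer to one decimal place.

about 10.5 years

Near the steady state the convergence rate is λ = (1 − α)(n + δ).
λ = (1 − 0.3) × 0.094 = 0.7 × 0.094 = 0.0658
Half-life = ln 2 / λ = 0.6931 / 0.0658 ≈ 10.53 years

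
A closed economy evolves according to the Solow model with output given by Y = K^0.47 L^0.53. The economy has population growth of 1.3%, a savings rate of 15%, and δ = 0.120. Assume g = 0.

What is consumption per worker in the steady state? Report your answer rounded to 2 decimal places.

c* = 0.95

In steady state, investment equals break-even investment: s·k^α = (n + δ)·k.
Rearranging, k^(1−α) = s / (n + δ).
k^0.53 = 0.15 / (0.013 + 0.120) = 0.15 / 0.133 = 1.1278
k* = 1.1278^(1/0.53) ≈ 1.2547
y* = (k*)^α = 1.2547^0.47 ≈ 1.1125
c* = (1 − s)·y* = (1 − 0.15) × 1.1125 ≈ 0.9456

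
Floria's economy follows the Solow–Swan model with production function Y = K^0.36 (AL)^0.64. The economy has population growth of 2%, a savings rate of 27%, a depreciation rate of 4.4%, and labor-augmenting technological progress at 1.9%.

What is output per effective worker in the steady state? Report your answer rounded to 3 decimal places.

y* ≈ 1.942

Steady state requires s·f(k) = (n + g + δ)·k, i.e. s·k^α = (n + g + δ)·k.
Rearranging, k^(1−α) = s / (n + g + δ).
k^0.64 = 0.27 / (0.020 + 0.019 + 0.044) = 0.27 / 0.083 = 3.2530
k* = 3.2530^(1/0.64) ≈ 6.3160
y* = (k*)^α = 6.3160^0.36 ≈ 1.9416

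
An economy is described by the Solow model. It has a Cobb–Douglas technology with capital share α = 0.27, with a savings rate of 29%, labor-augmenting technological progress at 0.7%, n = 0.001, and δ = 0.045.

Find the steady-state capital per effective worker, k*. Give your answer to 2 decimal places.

k* = 10.26

At the steady state, Δk = 0, so s·k^α = (n + g + δ)·k.
Rearranging, k^(1−α) = s / (n + g + δ).
k^0.73 = 0.29 / (0.001 + 0.007 + 0.045) = 0.29 / 0.053 = 5.4717
k* = 5.4717^(1/0.73) ≈ 10.2595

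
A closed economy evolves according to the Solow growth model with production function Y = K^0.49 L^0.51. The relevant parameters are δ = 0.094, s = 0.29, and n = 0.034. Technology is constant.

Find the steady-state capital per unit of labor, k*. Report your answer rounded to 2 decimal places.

In steady state, investment equals break-even investment: s·k^α = (n + δ)·k.
Rearranging, k^(1−α) = s / (n + δ).
k^0.51 = 0.29 / (0.034 + 0.094) = 0.29 / 0.128 = 2.2656
k* = 2.2656^(1/0.51) ≈ 4.9709

k* ≈ 4.97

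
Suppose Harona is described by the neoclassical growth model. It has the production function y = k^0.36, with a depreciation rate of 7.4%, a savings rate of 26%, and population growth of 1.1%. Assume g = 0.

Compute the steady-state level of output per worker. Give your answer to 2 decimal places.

y* ≈ 1.88

Steady state requires s·f(k) = (n + δ)·k, i.e. s·k^α = (n + δ)·k.
Dividing both sides by k: k^(1−α) = s / (n + δ).
k^0.64 = 0.26 / (0.011 + 0.074) = 0.26 / 0.085 = 3.0588
k* = 3.0588^(1/0.64) ≈ 5.7369
y* = (k*)^α = 5.7369^0.36 ≈ 1.8755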